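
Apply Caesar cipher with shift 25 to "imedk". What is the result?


Caesar cipher: shift "imedk" by 25
  'i' (pos 8) + 25 = pos 7 = 'h'
  'm' (pos 12) + 25 = pos 11 = 'l'
  'e' (pos 4) + 25 = pos 3 = 'd'
  'd' (pos 3) + 25 = pos 2 = 'c'
  'k' (pos 10) + 25 = pos 9 = 'j'
Result: hldcj

hldcj


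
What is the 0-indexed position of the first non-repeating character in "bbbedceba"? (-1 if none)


Input: bbbedceba
Character frequencies:
  'a': 1
  'b': 4
  'c': 1
  'd': 1
  'e': 2
Scanning left to right for freq == 1:
  Position 0 ('b'): freq=4, skip
  Position 1 ('b'): freq=4, skip
  Position 2 ('b'): freq=4, skip
  Position 3 ('e'): freq=2, skip
  Position 4 ('d'): unique! => answer = 4

4


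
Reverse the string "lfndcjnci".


Input: lfndcjnci
Reading characters right to left:
  Position 8: 'i'
  Position 7: 'c'
  Position 6: 'n'
  Position 5: 'j'
  Position 4: 'c'
  Position 3: 'd'
  Position 2: 'n'
  Position 1: 'f'
  Position 0: 'l'
Reversed: icnjcdnfl

icnjcdnfl


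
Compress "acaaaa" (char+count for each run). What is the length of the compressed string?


Input: acaaaa
Runs:
  'a' x 1 => "a1"
  'c' x 1 => "c1"
  'a' x 4 => "a4"
Compressed: "a1c1a4"
Compressed length: 6

6


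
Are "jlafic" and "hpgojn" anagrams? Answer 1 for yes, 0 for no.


Strings: "jlafic", "hpgojn"
Sorted first:  acfijl
Sorted second: ghjnop
Differ at position 0: 'a' vs 'g' => not anagrams

0


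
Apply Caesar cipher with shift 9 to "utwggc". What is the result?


Caesar cipher: shift "utwggc" by 9
  'u' (pos 20) + 9 = pos 3 = 'd'
  't' (pos 19) + 9 = pos 2 = 'c'
  'w' (pos 22) + 9 = pos 5 = 'f'
  'g' (pos 6) + 9 = pos 15 = 'p'
  'g' (pos 6) + 9 = pos 15 = 'p'
  'c' (pos 2) + 9 = pos 11 = 'l'
Result: dcfppl

dcfppl


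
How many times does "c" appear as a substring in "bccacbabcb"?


Searching for "c" in "bccacbabcb"
Scanning each position:
  Position 0: "b" => no
  Position 1: "c" => MATCH
  Position 2: "c" => MATCH
  Position 3: "a" => no
  Position 4: "c" => MATCH
  Position 5: "b" => no
  Position 6: "a" => no
  Position 7: "b" => no
  Position 8: "c" => MATCH
  Position 9: "b" => no
Total occurrences: 4

4


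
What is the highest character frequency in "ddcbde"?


Input: ddcbde
Character counts:
  'b': 1
  'c': 1
  'd': 3
  'e': 1
Maximum frequency: 3

3


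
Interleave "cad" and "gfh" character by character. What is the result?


Interleaving "cad" and "gfh":
  Position 0: 'c' from first, 'g' from second => "cg"
  Position 1: 'a' from first, 'f' from second => "af"
  Position 2: 'd' from first, 'h' from second => "dh"
Result: cgafdh

cgafdh


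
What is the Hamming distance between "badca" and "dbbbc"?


Comparing "badca" and "dbbbc" position by position:
  Position 0: 'b' vs 'd' => differ
  Position 1: 'a' vs 'b' => differ
  Position 2: 'd' vs 'b' => differ
  Position 3: 'c' vs 'b' => differ
  Position 4: 'a' vs 'c' => differ
Total differences (Hamming distance): 5

5


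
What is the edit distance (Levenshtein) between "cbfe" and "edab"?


Computing edit distance: "cbfe" -> "edab"
DP table:
           e    d    a    b
      0    1    2    3    4
  c   1    1    2    3    4
  b   2    2    2    3    3
  f   3    3    3    3    4
  e   4    3    4    4    4
Edit distance = dp[4][4] = 4

4


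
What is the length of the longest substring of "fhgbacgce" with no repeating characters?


Input: "fhgbacgce"
Sliding window (track last position of each char):
  Position 0 ('f'): window [0,0] length 1 -- new best
  Position 1 ('h'): window [0,1] length 2 -- new best
  Position 2 ('g'): window [0,2] length 3 -- new best
  Position 3 ('b'): window [0,3] length 4 -- new best
  Position 4 ('a'): window [0,4] length 5 -- new best
  Position 5 ('c'): window [0,5] length 6 -- new best
  Position 6 ('g'): repeat (last at 2), move window start to 3
  Position 6 ('g'): window [3,6] length 4
  Position 7 ('c'): repeat (last at 5), move window start to 6
  Position 7 ('c'): window [6,7] length 2
  Position 8 ('e'): window [6,8] length 3
Longest substring with no repeats: "fhgbac" with length 6

6


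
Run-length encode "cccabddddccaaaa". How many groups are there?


Input: cccabddddccaaaa
Scanning for consecutive runs:
  Group 1: 'c' x 3 (positions 0-2)
  Group 2: 'a' x 1 (positions 3-3)
  Group 3: 'b' x 1 (positions 4-4)
  Group 4: 'd' x 4 (positions 5-8)
  Group 5: 'c' x 2 (positions 9-10)
  Group 6: 'a' x 4 (positions 11-14)
Total groups: 6

6


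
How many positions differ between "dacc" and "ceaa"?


Comparing "dacc" and "ceaa" position by position:
  Position 0: 'd' vs 'c' => DIFFER
  Position 1: 'a' vs 'e' => DIFFER
  Position 2: 'c' vs 'a' => DIFFER
  Position 3: 'c' vs 'a' => DIFFER
Positions that differ: 4

4


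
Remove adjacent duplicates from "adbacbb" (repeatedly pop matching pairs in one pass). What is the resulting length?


Input: adbacbb
Stack-based adjacent duplicate removal:
  Read 'a': push. Stack: a
  Read 'd': push. Stack: ad
  Read 'b': push. Stack: adb
  Read 'a': push. Stack: adba
  Read 'c': push. Stack: adbac
  Read 'b': push. Stack: adbacb
  Read 'b': matches stack top 'b' => pop. Stack: adbac
Final stack: "adbac" (length 5)

5


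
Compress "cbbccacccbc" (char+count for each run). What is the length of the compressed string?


Input: cbbccacccbc
Runs:
  'c' x 1 => "c1"
  'b' x 2 => "b2"
  'c' x 2 => "c2"
  'a' x 1 => "a1"
  'c' x 3 => "c3"
  'b' x 1 => "b1"
  'c' x 1 => "c1"
Compressed: "c1b2c2a1c3b1c1"
Compressed length: 14

14


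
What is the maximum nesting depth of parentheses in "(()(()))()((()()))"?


Input: "(()(()))()((()()))"
Tracking depth:
  Position 0 '(': depth becomes 1
  Position 1 '(': depth becomes 2
  Position 2 ')': depth becomes 1
  Position 3 '(': depth becomes 2
  Position 4 '(': depth becomes 3
  Position 5 ')': depth becomes 2
  Position 6 ')': depth becomes 1
  Position 7 ')': depth becomes 0
  Position 8 '(': depth becomes 1
  Position 9 ')': depth becomes 0
  Position 10 '(': depth becomes 1
  Position 11 '(': depth becomes 2
  Position 12 '(': depth becomes 3
  Position 13 ')': depth becomes 2
  Position 14 '(': depth becomes 3
  Position 15 ')': depth becomes 2
  Position 16 ')': depth becomes 1
  Position 17 ')': depth becomes 0
Maximum depth reached: 3

3


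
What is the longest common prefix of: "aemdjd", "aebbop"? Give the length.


Words: aemdjd, aebbop
  Position 0: all 'a' => match
  Position 1: all 'e' => match
  Position 2: ('m', 'b') => mismatch, stop
LCP = "ae" (length 2)

2


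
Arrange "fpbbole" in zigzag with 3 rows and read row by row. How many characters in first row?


Zigzag "fpbbole" into 3 rows:
Placing characters:
  'f' => row 0
  'p' => row 1
  'b' => row 2
  'b' => row 1
  'o' => row 0
  'l' => row 1
  'e' => row 2
Rows:
  Row 0: "fo"
  Row 1: "pbl"
  Row 2: "be"
First row length: 2

2


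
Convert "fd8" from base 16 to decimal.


Input: "fd8" in base 16
Positional expansion:
  Digit 'f' (value 15) x 16^2 = 3840
  Digit 'd' (value 13) x 16^1 = 208
  Digit '8' (value 8) x 16^0 = 8
Sum = 4056

4056


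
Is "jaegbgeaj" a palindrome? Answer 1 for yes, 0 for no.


Input: jaegbgeaj
Reversed: jaegbgeaj
  Compare pos 0 ('j') with pos 8 ('j'): match
  Compare pos 1 ('a') with pos 7 ('a'): match
  Compare pos 2 ('e') with pos 6 ('e'): match
  Compare pos 3 ('g') with pos 5 ('g'): match
Result: palindrome

1


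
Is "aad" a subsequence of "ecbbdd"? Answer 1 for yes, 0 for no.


Check if "aad" is a subsequence of "ecbbdd"
Greedy scan:
  Position 0 ('e'): no match needed
  Position 1 ('c'): no match needed
  Position 2 ('b'): no match needed
  Position 3 ('b'): no match needed
  Position 4 ('d'): no match needed
  Position 5 ('d'): no match needed
Only matched 0/3 characters => not a subsequence

0


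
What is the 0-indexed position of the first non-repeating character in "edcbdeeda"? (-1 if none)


Input: edcbdeeda
Character frequencies:
  'a': 1
  'b': 1
  'c': 1
  'd': 3
  'e': 3
Scanning left to right for freq == 1:
  Position 0 ('e'): freq=3, skip
  Position 1 ('d'): freq=3, skip
  Position 2 ('c'): unique! => answer = 2

2


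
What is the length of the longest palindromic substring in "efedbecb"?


Input: "efedbecb"
Checking substrings for palindromes:
  [0:3] "efe" (len 3) => palindrome
Longest palindromic substring: "efe" with length 3

3


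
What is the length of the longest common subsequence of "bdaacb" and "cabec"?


LCS of "bdaacb" and "cabec"
DP table:
           c    a    b    e    c
      0    0    0    0    0    0
  b   0    0    0    1    1    1
  d   0    0    0    1    1    1
  a   0    0    1    1    1    1
  a   0    0    1    1    1    1
  c   0    1    1    1    1    2
  b   0    1    1    2    2    2
LCS length = dp[6][5] = 2

2


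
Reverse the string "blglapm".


Input: blglapm
Reading characters right to left:
  Position 6: 'm'
  Position 5: 'p'
  Position 4: 'a'
  Position 3: 'l'
  Position 2: 'g'
  Position 1: 'l'
  Position 0: 'b'
Reversed: mpalglb

mpalglb


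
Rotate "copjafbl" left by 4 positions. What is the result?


Input: "copjafbl", rotate left by 4
First 4 characters: "copj"
Remaining characters: "afbl"
Concatenate remaining + first: "afbl" + "copj" = "afblcopj"

afblcopj


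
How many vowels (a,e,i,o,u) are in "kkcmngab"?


Input: kkcmngab
Checking each character:
  'k' at position 0: consonant
  'k' at position 1: consonant
  'c' at position 2: consonant
  'm' at position 3: consonant
  'n' at position 4: consonant
  'g' at position 5: consonant
  'a' at position 6: vowel (running total: 1)
  'b' at position 7: consonant
Total vowels: 1

1


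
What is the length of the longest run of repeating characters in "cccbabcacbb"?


Input: "cccbabcacbb"
Scanning for longest run:
  Position 1 ('c'): continues run of 'c', length=2
  Position 2 ('c'): continues run of 'c', length=3
  Position 3 ('b'): new char, reset run to 1
  Position 4 ('a'): new char, reset run to 1
  Position 5 ('b'): new char, reset run to 1
  Position 6 ('c'): new char, reset run to 1
  Position 7 ('a'): new char, reset run to 1
  Position 8 ('c'): new char, reset run to 1
  Position 9 ('b'): new char, reset run to 1
  Position 10 ('b'): continues run of 'b', length=2
Longest run: 'c' with length 3

3


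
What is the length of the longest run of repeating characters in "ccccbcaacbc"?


Input: "ccccbcaacbc"
Scanning for longest run:
  Position 1 ('c'): continues run of 'c', length=2
  Position 2 ('c'): continues run of 'c', length=3
  Position 3 ('c'): continues run of 'c', length=4
  Position 4 ('b'): new char, reset run to 1
  Position 5 ('c'): new char, reset run to 1
  Position 6 ('a'): new char, reset run to 1
  Position 7 ('a'): continues run of 'a', length=2
  Position 8 ('c'): new char, reset run to 1
  Position 9 ('b'): new char, reset run to 1
  Position 10 ('c'): new char, reset run to 1
Longest run: 'c' with length 4

4


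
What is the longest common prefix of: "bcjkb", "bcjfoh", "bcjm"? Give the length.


Words: bcjkb, bcjfoh, bcjm
  Position 0: all 'b' => match
  Position 1: all 'c' => match
  Position 2: all 'j' => match
  Position 3: ('k', 'f', 'm') => mismatch, stop
LCP = "bcj" (length 3)

3


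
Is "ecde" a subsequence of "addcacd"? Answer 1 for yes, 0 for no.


Check if "ecde" is a subsequence of "addcacd"
Greedy scan:
  Position 0 ('a'): no match needed
  Position 1 ('d'): no match needed
  Position 2 ('d'): no match needed
  Position 3 ('c'): no match needed
  Position 4 ('a'): no match needed
  Position 5 ('c'): no match needed
  Position 6 ('d'): no match needed
Only matched 0/4 characters => not a subsequence

0


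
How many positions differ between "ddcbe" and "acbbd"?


Comparing "ddcbe" and "acbbd" position by position:
  Position 0: 'd' vs 'a' => DIFFER
  Position 1: 'd' vs 'c' => DIFFER
  Position 2: 'c' vs 'b' => DIFFER
  Position 3: 'b' vs 'b' => same
  Position 4: 'e' vs 'd' => DIFFER
Positions that differ: 4

4


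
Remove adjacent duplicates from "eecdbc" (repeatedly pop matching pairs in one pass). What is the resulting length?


Input: eecdbc
Stack-based adjacent duplicate removal:
  Read 'e': push. Stack: e
  Read 'e': matches stack top 'e' => pop. Stack: (empty)
  Read 'c': push. Stack: c
  Read 'd': push. Stack: cd
  Read 'b': push. Stack: cdb
  Read 'c': push. Stack: cdbc
Final stack: "cdbc" (length 4)

4


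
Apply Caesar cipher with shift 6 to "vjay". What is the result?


Caesar cipher: shift "vjay" by 6
  'v' (pos 21) + 6 = pos 1 = 'b'
  'j' (pos 9) + 6 = pos 15 = 'p'
  'a' (pos 0) + 6 = pos 6 = 'g'
  'y' (pos 24) + 6 = pos 4 = 'e'
Result: bpge

bpge


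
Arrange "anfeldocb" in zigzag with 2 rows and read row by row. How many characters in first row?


Zigzag "anfeldocb" into 2 rows:
Placing characters:
  'a' => row 0
  'n' => row 1
  'f' => row 0
  'e' => row 1
  'l' => row 0
  'd' => row 1
  'o' => row 0
  'c' => row 1
  'b' => row 0
Rows:
  Row 0: "aflob"
  Row 1: "nedc"
First row length: 5

5


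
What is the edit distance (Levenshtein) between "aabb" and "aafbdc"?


Computing edit distance: "aabb" -> "aafbdc"
DP table:
           a    a    f    b    d    c
      0    1    2    3    4    5    6
  a   1    0    1    2    3    4    5
  a   2    1    0    1    2    3    4
  b   3    2    1    1    1    2    3
  b   4    3    2    2    1    2    3
Edit distance = dp[4][6] = 3

3


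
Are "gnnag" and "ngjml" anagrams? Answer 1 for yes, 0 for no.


Strings: "gnnag", "ngjml"
Sorted first:  aggnn
Sorted second: gjlmn
Differ at position 0: 'a' vs 'g' => not anagrams

0


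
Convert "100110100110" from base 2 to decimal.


Input: "100110100110" in base 2
Positional expansion:
  Digit '1' (value 1) x 2^11 = 2048
  Digit '0' (value 0) x 2^10 = 0
  Digit '0' (value 0) x 2^9 = 0
  Digit '1' (value 1) x 2^8 = 256
  Digit '1' (value 1) x 2^7 = 128
  Digit '0' (value 0) x 2^6 = 0
  Digit '1' (value 1) x 2^5 = 32
  Digit '0' (value 0) x 2^4 = 0
  Digit '0' (value 0) x 2^3 = 0
  Digit '1' (value 1) x 2^2 = 4
  Digit '1' (value 1) x 2^1 = 2
  Digit '0' (value 0) x 2^0 = 0
Sum = 2470

2470


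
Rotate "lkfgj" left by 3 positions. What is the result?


Input: "lkfgj", rotate left by 3
First 3 characters: "lkf"
Remaining characters: "gj"
Concatenate remaining + first: "gj" + "lkf" = "gjlkf"

gjlkf


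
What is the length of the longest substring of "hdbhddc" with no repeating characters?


Input: "hdbhddc"
Sliding window (track last position of each char):
  Position 0 ('h'): window [0,0] length 1 -- new best
  Position 1 ('d'): window [0,1] length 2 -- new best
  Position 2 ('b'): window [0,2] length 3 -- new best
  Position 3 ('h'): repeat (last at 0), move window start to 1
  Position 3 ('h'): window [1,3] length 3
  Position 4 ('d'): repeat (last at 1), move window start to 2
  Position 4 ('d'): window [2,4] length 3
  Position 5 ('d'): repeat (last at 4), move window start to 5
  Position 5 ('d'): window [5,5] length 1
  Position 6 ('c'): window [5,6] length 2
Longest substring with no repeats: "hdb" with length 3

3


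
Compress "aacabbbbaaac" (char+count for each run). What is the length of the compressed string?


Input: aacabbbbaaac
Runs:
  'a' x 2 => "a2"
  'c' x 1 => "c1"
  'a' x 1 => "a1"
  'b' x 4 => "b4"
  'a' x 3 => "a3"
  'c' x 1 => "c1"
Compressed: "a2c1a1b4a3c1"
Compressed length: 12

12


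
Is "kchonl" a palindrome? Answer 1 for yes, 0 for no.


Input: kchonl
Reversed: lnohck
  Compare pos 0 ('k') with pos 5 ('l'): MISMATCH
  Compare pos 1 ('c') with pos 4 ('n'): MISMATCH
  Compare pos 2 ('h') with pos 3 ('o'): MISMATCH
Result: not a palindrome

0


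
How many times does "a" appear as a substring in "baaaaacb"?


Searching for "a" in "baaaaacb"
Scanning each position:
  Position 0: "b" => no
  Position 1: "a" => MATCH
  Position 2: "a" => MATCH
  Position 3: "a" => MATCH
  Position 4: "a" => MATCH
  Position 5: "a" => MATCH
  Position 6: "c" => no
  Position 7: "b" => no
Total occurrences: 5

5


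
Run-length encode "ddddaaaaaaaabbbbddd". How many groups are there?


Input: ddddaaaaaaaabbbbddd
Scanning for consecutive runs:
  Group 1: 'd' x 4 (positions 0-3)
  Group 2: 'a' x 8 (positions 4-11)
  Group 3: 'b' x 4 (positions 12-15)
  Group 4: 'd' x 3 (positions 16-18)
Total groups: 4

4


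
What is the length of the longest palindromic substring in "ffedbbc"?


Input: "ffedbbc"
Checking substrings for palindromes:
  [0:2] "ff" (len 2) => palindrome
  [4:6] "bb" (len 2) => palindrome
Longest palindromic substring: "ff" with length 2

2


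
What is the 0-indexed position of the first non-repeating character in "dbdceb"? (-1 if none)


Input: dbdceb
Character frequencies:
  'b': 2
  'c': 1
  'd': 2
  'e': 1
Scanning left to right for freq == 1:
  Position 0 ('d'): freq=2, skip
  Position 1 ('b'): freq=2, skip
  Position 2 ('d'): freq=2, skip
  Position 3 ('c'): unique! => answer = 3

3


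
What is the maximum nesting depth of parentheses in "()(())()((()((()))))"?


Input: "()(())()((()((()))))"
Tracking depth:
  Position 0 '(': depth becomes 1
  Position 1 ')': depth becomes 0
  Position 2 '(': depth becomes 1
  Position 3 '(': depth becomes 2
  Position 4 ')': depth becomes 1
  Position 5 ')': depth becomes 0
  Position 6 '(': depth becomes 1
  Position 7 ')': depth becomes 0
  Position 8 '(': depth becomes 1
  Position 9 '(': depth becomes 2
  Position 10 '(': depth becomes 3
  Position 11 ')': depth becomes 2
  Position 12 '(': depth becomes 3
  Position 13 '(': depth becomes 4
  Position 14 '(': depth becomes 5
  Position 15 ')': depth becomes 4
  Position 16 ')': depth becomes 3
  Position 17 ')': depth becomes 2
  Position 18 ')': depth becomes 1
  Position 19 ')': depth becomes 0
Maximum depth reached: 5

5


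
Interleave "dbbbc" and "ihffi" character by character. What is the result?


Interleaving "dbbbc" and "ihffi":
  Position 0: 'd' from first, 'i' from second => "di"
  Position 1: 'b' from first, 'h' from second => "bh"
  Position 2: 'b' from first, 'f' from second => "bf"
  Position 3: 'b' from first, 'f' from second => "bf"
  Position 4: 'c' from first, 'i' from second => "ci"
Result: dibhbfbfci

dibhbfbfci


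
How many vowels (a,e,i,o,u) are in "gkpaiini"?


Input: gkpaiini
Checking each character:
  'g' at position 0: consonant
  'k' at position 1: consonant
  'p' at position 2: consonant
  'a' at position 3: vowel (running total: 1)
  'i' at position 4: vowel (running total: 2)
  'i' at position 5: vowel (running total: 3)
  'n' at position 6: consonant
  'i' at position 7: vowel (running total: 4)
Total vowels: 4

4


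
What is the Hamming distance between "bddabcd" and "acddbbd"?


Comparing "bddabcd" and "acddbbd" position by position:
  Position 0: 'b' vs 'a' => differ
  Position 1: 'd' vs 'c' => differ
  Position 2: 'd' vs 'd' => same
  Position 3: 'a' vs 'd' => differ
  Position 4: 'b' vs 'b' => same
  Position 5: 'c' vs 'b' => differ
  Position 6: 'd' vs 'd' => same
Total differences (Hamming distance): 4

4


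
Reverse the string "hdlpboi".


Input: hdlpboi
Reading characters right to left:
  Position 6: 'i'
  Position 5: 'o'
  Position 4: 'b'
  Position 3: 'p'
  Position 2: 'l'
  Position 1: 'd'
  Position 0: 'h'
Reversed: iobpldh

iobpldh


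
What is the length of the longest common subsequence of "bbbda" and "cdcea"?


LCS of "bbbda" and "cdcea"
DP table:
           c    d    c    e    a
      0    0    0    0    0    0
  b   0    0    0    0    0    0
  b   0    0    0    0    0    0
  b   0    0    0    0    0    0
  d   0    0    1    1    1    1
  a   0    0    1    1    1    2
LCS length = dp[5][5] = 2

2


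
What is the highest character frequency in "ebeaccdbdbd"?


Input: ebeaccdbdbd
Character counts:
  'a': 1
  'b': 3
  'c': 2
  'd': 3
  'e': 2
Maximum frequency: 3

3


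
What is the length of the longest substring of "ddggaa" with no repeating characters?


Input: "ddggaa"
Sliding window (track last position of each char):
  Position 0 ('d'): window [0,0] length 1 -- new best
  Position 1 ('d'): repeat (last at 0), move window start to 1
  Position 1 ('d'): window [1,1] length 1
  Position 2 ('g'): window [1,2] length 2 -- new best
  Position 3 ('g'): repeat (last at 2), move window start to 3
  Position 3 ('g'): window [3,3] length 1
  Position 4 ('a'): window [3,4] length 2
  Position 5 ('a'): repeat (last at 4), move window start to 5
  Position 5 ('a'): window [5,5] length 1
Longest substring with no repeats: "dg" with length 2

2


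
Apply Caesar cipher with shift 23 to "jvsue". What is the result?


Caesar cipher: shift "jvsue" by 23
  'j' (pos 9) + 23 = pos 6 = 'g'
  'v' (pos 21) + 23 = pos 18 = 's'
  's' (pos 18) + 23 = pos 15 = 'p'
  'u' (pos 20) + 23 = pos 17 = 'r'
  'e' (pos 4) + 23 = pos 1 = 'b'
Result: gsprb

gsprb


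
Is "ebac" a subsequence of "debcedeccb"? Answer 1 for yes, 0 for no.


Check if "ebac" is a subsequence of "debcedeccb"
Greedy scan:
  Position 0 ('d'): no match needed
  Position 1 ('e'): matches sub[0] = 'e'
  Position 2 ('b'): matches sub[1] = 'b'
  Position 3 ('c'): no match needed
  Position 4 ('e'): no match needed
  Position 5 ('d'): no match needed
  Position 6 ('e'): no match needed
  Position 7 ('c'): no match needed
  Position 8 ('c'): no match needed
  Position 9 ('b'): no match needed
Only matched 2/4 characters => not a subsequence

0


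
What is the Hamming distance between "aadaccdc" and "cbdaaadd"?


Comparing "aadaccdc" and "cbdaaadd" position by position:
  Position 0: 'a' vs 'c' => differ
  Position 1: 'a' vs 'b' => differ
  Position 2: 'd' vs 'd' => same
  Position 3: 'a' vs 'a' => same
  Position 4: 'c' vs 'a' => differ
  Position 5: 'c' vs 'a' => differ
  Position 6: 'd' vs 'd' => same
  Position 7: 'c' vs 'd' => differ
Total differences (Hamming distance): 5

5


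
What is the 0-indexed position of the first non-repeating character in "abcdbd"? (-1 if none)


Input: abcdbd
Character frequencies:
  'a': 1
  'b': 2
  'c': 1
  'd': 2
Scanning left to right for freq == 1:
  Position 0 ('a'): unique! => answer = 0

0


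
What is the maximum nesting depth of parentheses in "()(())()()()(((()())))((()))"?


Input: "()(())()()()(((()())))((()))"
Tracking depth:
  Position 0 '(': depth becomes 1
  Position 1 ')': depth becomes 0
  Position 2 '(': depth becomes 1
  Position 3 '(': depth becomes 2
  Position 4 ')': depth becomes 1
  Position 5 ')': depth becomes 0
  Position 6 '(': depth becomes 1
  Position 7 ')': depth becomes 0
  Position 8 '(': depth becomes 1
  Position 9 ')': depth becomes 0
  Position 10 '(': depth becomes 1
  Position 11 ')': depth becomes 0
  Position 12 '(': depth becomes 1
  Position 13 '(': depth becomes 2
  Position 14 '(': depth becomes 3
  Position 15 '(': depth becomes 4
  Position 16 ')': depth becomes 3
  Position 17 '(': depth becomes 4
  Position 18 ')': depth becomes 3
  Position 19 ')': depth becomes 2
  Position 20 ')': depth becomes 1
  Position 21 ')': depth becomes 0
  Position 22 '(': depth becomes 1
  Position 23 '(': depth becomes 2
  Position 24 '(': depth becomes 3
  Position 25 ')': depth becomes 2
  Position 26 ')': depth becomes 1
  Position 27 ')': depth becomes 0
Maximum depth reached: 4

4


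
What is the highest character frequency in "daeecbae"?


Input: daeecbae
Character counts:
  'a': 2
  'b': 1
  'c': 1
  'd': 1
  'e': 3
Maximum frequency: 3

3


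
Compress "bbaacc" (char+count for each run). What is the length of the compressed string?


Input: bbaacc
Runs:
  'b' x 2 => "b2"
  'a' x 2 => "a2"
  'c' x 2 => "c2"
Compressed: "b2a2c2"
Compressed length: 6

6


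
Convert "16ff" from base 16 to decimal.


Input: "16ff" in base 16
Positional expansion:
  Digit '1' (value 1) x 16^3 = 4096
  Digit '6' (value 6) x 16^2 = 1536
  Digit 'f' (value 15) x 16^1 = 240
  Digit 'f' (value 15) x 16^0 = 15
Sum = 5887

5887


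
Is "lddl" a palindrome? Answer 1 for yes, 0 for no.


Input: lddl
Reversed: lddl
  Compare pos 0 ('l') with pos 3 ('l'): match
  Compare pos 1 ('d') with pos 2 ('d'): match
Result: palindrome

1


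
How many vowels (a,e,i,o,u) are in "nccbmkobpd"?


Input: nccbmkobpd
Checking each character:
  'n' at position 0: consonant
  'c' at position 1: consonant
  'c' at position 2: consonant
  'b' at position 3: consonant
  'm' at position 4: consonant
  'k' at position 5: consonant
  'o' at position 6: vowel (running total: 1)
  'b' at position 7: consonant
  'p' at position 8: consonant
  'd' at position 9: consonant
Total vowels: 1

1


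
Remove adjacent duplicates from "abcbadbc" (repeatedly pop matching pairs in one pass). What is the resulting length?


Input: abcbadbc
Stack-based adjacent duplicate removal:
  Read 'a': push. Stack: a
  Read 'b': push. Stack: ab
  Read 'c': push. Stack: abc
  Read 'b': push. Stack: abcb
  Read 'a': push. Stack: abcba
  Read 'd': push. Stack: abcbad
  Read 'b': push. Stack: abcbadb
  Read 'c': push. Stack: abcbadbc
Final stack: "abcbadbc" (length 8)

8


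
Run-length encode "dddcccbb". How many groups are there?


Input: dddcccbb
Scanning for consecutive runs:
  Group 1: 'd' x 3 (positions 0-2)
  Group 2: 'c' x 3 (positions 3-5)
  Group 3: 'b' x 2 (positions 6-7)
Total groups: 3

3


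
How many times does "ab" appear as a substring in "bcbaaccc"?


Searching for "ab" in "bcbaaccc"
Scanning each position:
  Position 0: "bc" => no
  Position 1: "cb" => no
  Position 2: "ba" => no
  Position 3: "aa" => no
  Position 4: "ac" => no
  Position 5: "cc" => no
  Position 6: "cc" => no
Total occurrences: 0

0


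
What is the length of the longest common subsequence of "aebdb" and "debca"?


LCS of "aebdb" and "debca"
DP table:
           d    e    b    c    a
      0    0    0    0    0    0
  a   0    0    0    0    0    1
  e   0    0    1    1    1    1
  b   0    0    1    2    2    2
  d   0    1    1    2    2    2
  b   0    1    1    2    2    2
LCS length = dp[5][5] = 2

2


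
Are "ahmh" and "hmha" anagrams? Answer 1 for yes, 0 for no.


Strings: "ahmh", "hmha"
Sorted first:  ahhm
Sorted second: ahhm
Sorted forms match => anagrams

1


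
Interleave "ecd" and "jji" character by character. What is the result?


Interleaving "ecd" and "jji":
  Position 0: 'e' from first, 'j' from second => "ej"
  Position 1: 'c' from first, 'j' from second => "cj"
  Position 2: 'd' from first, 'i' from second => "di"
Result: ejcjdi

ejcjdi


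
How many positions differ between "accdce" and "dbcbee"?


Comparing "accdce" and "dbcbee" position by position:
  Position 0: 'a' vs 'd' => DIFFER
  Position 1: 'c' vs 'b' => DIFFER
  Position 2: 'c' vs 'c' => same
  Position 3: 'd' vs 'b' => DIFFER
  Position 4: 'c' vs 'e' => DIFFER
  Position 5: 'e' vs 'e' => same
Positions that differ: 4

4


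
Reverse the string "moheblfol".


Input: moheblfol
Reading characters right to left:
  Position 8: 'l'
  Position 7: 'o'
  Position 6: 'f'
  Position 5: 'l'
  Position 4: 'b'
  Position 3: 'e'
  Position 2: 'h'
  Position 1: 'o'
  Position 0: 'm'
Reversed: loflbehom

loflbehom


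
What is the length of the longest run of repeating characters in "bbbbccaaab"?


Input: "bbbbccaaab"
Scanning for longest run:
  Position 1 ('b'): continues run of 'b', length=2
  Position 2 ('b'): continues run of 'b', length=3
  Position 3 ('b'): continues run of 'b', length=4
  Position 4 ('c'): new char, reset run to 1
  Position 5 ('c'): continues run of 'c', length=2
  Position 6 ('a'): new char, reset run to 1
  Position 7 ('a'): continues run of 'a', length=2
  Position 8 ('a'): continues run of 'a', length=3
  Position 9 ('b'): new char, reset run to 1
Longest run: 'b' with length 4

4


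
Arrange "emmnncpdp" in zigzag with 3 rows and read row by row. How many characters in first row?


Zigzag "emmnncpdp" into 3 rows:
Placing characters:
  'e' => row 0
  'm' => row 1
  'm' => row 2
  'n' => row 1
  'n' => row 0
  'c' => row 1
  'p' => row 2
  'd' => row 1
  'p' => row 0
Rows:
  Row 0: "enp"
  Row 1: "mncd"
  Row 2: "mp"
First row length: 3

3


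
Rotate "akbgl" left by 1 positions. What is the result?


Input: "akbgl", rotate left by 1
First 1 characters: "a"
Remaining characters: "kbgl"
Concatenate remaining + first: "kbgl" + "a" = "kbgla"

kbgla


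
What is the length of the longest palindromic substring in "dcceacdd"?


Input: "dcceacdd"
Checking substrings for palindromes:
  [1:3] "cc" (len 2) => palindrome
  [6:8] "dd" (len 2) => palindrome
Longest palindromic substring: "cc" with length 2

2


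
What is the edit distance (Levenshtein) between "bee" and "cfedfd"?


Computing edit distance: "bee" -> "cfedfd"
DP table:
           c    f    e    d    f    d
      0    1    2    3    4    5    6
  b   1    1    2    3    4    5    6
  e   2    2    2    2    3    4    5
  e   3    3    3    2    3    4    5
Edit distance = dp[3][6] = 5

5


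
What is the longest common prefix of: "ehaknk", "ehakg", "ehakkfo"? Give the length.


Words: ehaknk, ehakg, ehakkfo
  Position 0: all 'e' => match
  Position 1: all 'h' => match
  Position 2: all 'a' => match
  Position 3: all 'k' => match
  Position 4: ('n', 'g', 'k') => mismatch, stop
LCP = "ehak" (length 4)

4


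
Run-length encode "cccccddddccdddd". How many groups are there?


Input: cccccddddccdddd
Scanning for consecutive runs:
  Group 1: 'c' x 5 (positions 0-4)
  Group 2: 'd' x 4 (positions 5-8)
  Group 3: 'c' x 2 (positions 9-10)
  Group 4: 'd' x 4 (positions 11-14)
Total groups: 4

4


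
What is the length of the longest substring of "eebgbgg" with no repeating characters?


Input: "eebgbgg"
Sliding window (track last position of each char):
  Position 0 ('e'): window [0,0] length 1 -- new best
  Position 1 ('e'): repeat (last at 0), move window start to 1
  Position 1 ('e'): window [1,1] length 1
  Position 2 ('b'): window [1,2] length 2 -- new best
  Position 3 ('g'): window [1,3] length 3 -- new best
  Position 4 ('b'): repeat (last at 2), move window start to 3
  Position 4 ('b'): window [3,4] length 2
  Position 5 ('g'): repeat (last at 3), move window start to 4
  Position 5 ('g'): window [4,5] length 2
  Position 6 ('g'): repeat (last at 5), move window start to 6
  Position 6 ('g'): window [6,6] length 1
Longest substring with no repeats: "ebg" with length 3

3


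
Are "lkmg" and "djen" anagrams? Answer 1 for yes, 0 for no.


Strings: "lkmg", "djen"
Sorted first:  gklm
Sorted second: dejn
Differ at position 0: 'g' vs 'd' => not anagrams

0


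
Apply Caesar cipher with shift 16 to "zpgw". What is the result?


Caesar cipher: shift "zpgw" by 16
  'z' (pos 25) + 16 = pos 15 = 'p'
  'p' (pos 15) + 16 = pos 5 = 'f'
  'g' (pos 6) + 16 = pos 22 = 'w'
  'w' (pos 22) + 16 = pos 12 = 'm'
Result: pfwm

pfwm


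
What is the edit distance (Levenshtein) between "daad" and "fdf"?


Computing edit distance: "daad" -> "fdf"
DP table:
           f    d    f
      0    1    2    3
  d   1    1    1    2
  a   2    2    2    2
  a   3    3    3    3
  d   4    4    3    4
Edit distance = dp[4][3] = 4

4


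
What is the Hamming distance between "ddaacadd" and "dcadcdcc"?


Comparing "ddaacadd" and "dcadcdcc" position by position:
  Position 0: 'd' vs 'd' => same
  Position 1: 'd' vs 'c' => differ
  Position 2: 'a' vs 'a' => same
  Position 3: 'a' vs 'd' => differ
  Position 4: 'c' vs 'c' => same
  Position 5: 'a' vs 'd' => differ
  Position 6: 'd' vs 'c' => differ
  Position 7: 'd' vs 'c' => differ
Total differences (Hamming distance): 5

5


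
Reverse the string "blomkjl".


Input: blomkjl
Reading characters right to left:
  Position 6: 'l'
  Position 5: 'j'
  Position 4: 'k'
  Position 3: 'm'
  Position 2: 'o'
  Position 1: 'l'
  Position 0: 'b'
Reversed: ljkmolb

ljkmolb


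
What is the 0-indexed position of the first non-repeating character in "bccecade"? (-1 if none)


Input: bccecade
Character frequencies:
  'a': 1
  'b': 1
  'c': 3
  'd': 1
  'e': 2
Scanning left to right for freq == 1:
  Position 0 ('b'): unique! => answer = 0

0


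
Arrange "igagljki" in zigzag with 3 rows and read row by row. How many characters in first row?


Zigzag "igagljki" into 3 rows:
Placing characters:
  'i' => row 0
  'g' => row 1
  'a' => row 2
  'g' => row 1
  'l' => row 0
  'j' => row 1
  'k' => row 2
  'i' => row 1
Rows:
  Row 0: "il"
  Row 1: "ggji"
  Row 2: "ak"
First row length: 2

2


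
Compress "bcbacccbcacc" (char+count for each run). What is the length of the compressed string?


Input: bcbacccbcacc
Runs:
  'b' x 1 => "b1"
  'c' x 1 => "c1"
  'b' x 1 => "b1"
  'a' x 1 => "a1"
  'c' x 3 => "c3"
  'b' x 1 => "b1"
  'c' x 1 => "c1"
  'a' x 1 => "a1"
  'c' x 2 => "c2"
Compressed: "b1c1b1a1c3b1c1a1c2"
Compressed length: 18

18


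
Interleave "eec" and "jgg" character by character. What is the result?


Interleaving "eec" and "jgg":
  Position 0: 'e' from first, 'j' from second => "ej"
  Position 1: 'e' from first, 'g' from second => "eg"
  Position 2: 'c' from first, 'g' from second => "cg"
Result: ejegcg

ejegcg


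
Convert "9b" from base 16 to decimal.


Input: "9b" in base 16
Positional expansion:
  Digit '9' (value 9) x 16^1 = 144
  Digit 'b' (value 11) x 16^0 = 11
Sum = 155

155


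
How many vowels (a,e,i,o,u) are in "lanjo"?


Input: lanjo
Checking each character:
  'l' at position 0: consonant
  'a' at position 1: vowel (running total: 1)
  'n' at position 2: consonant
  'j' at position 3: consonant
  'o' at position 4: vowel (running total: 2)
Total vowels: 2

2


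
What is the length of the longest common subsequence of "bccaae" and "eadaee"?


LCS of "bccaae" and "eadaee"
DP table:
           e    a    d    a    e    e
      0    0    0    0    0    0    0
  b   0    0    0    0    0    0    0
  c   0    0    0    0    0    0    0
  c   0    0    0    0    0    0    0
  a   0    0    1    1    1    1    1
  a   0    0    1    1    2    2    2
  e   0    1    1    1    2    3    3
LCS length = dp[6][6] = 3

3


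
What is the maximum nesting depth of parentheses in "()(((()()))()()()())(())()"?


Input: "()(((()()))()()()())(())()"
Tracking depth:
  Position 0 '(': depth becomes 1
  Position 1 ')': depth becomes 0
  Position 2 '(': depth becomes 1
  Position 3 '(': depth becomes 2
  Position 4 '(': depth becomes 3
  Position 5 '(': depth becomes 4
  Position 6 ')': depth becomes 3
  Position 7 '(': depth becomes 4
  Position 8 ')': depth becomes 3
  Position 9 ')': depth becomes 2
  Position 10 ')': depth becomes 1
  Position 11 '(': depth becomes 2
  Position 12 ')': depth becomes 1
  Position 13 '(': depth becomes 2
  Position 14 ')': depth becomes 1
  Position 15 '(': depth becomes 2
  Position 16 ')': depth becomes 1
  Position 17 '(': depth becomes 2
  Position 18 ')': depth becomes 1
  Position 19 ')': depth becomes 0
  Position 20 '(': depth becomes 1
  Position 21 '(': depth becomes 2
  Position 22 ')': depth becomes 1
  Position 23 ')': depth becomes 0
  Position 24 '(': depth becomes 1
  Position 25 ')': depth becomes 0
Maximum depth reached: 4

4


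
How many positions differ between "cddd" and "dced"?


Comparing "cddd" and "dced" position by position:
  Position 0: 'c' vs 'd' => DIFFER
  Position 1: 'd' vs 'c' => DIFFER
  Position 2: 'd' vs 'e' => DIFFER
  Position 3: 'd' vs 'd' => same
Positions that differ: 3

3


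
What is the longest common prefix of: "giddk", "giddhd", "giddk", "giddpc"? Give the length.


Words: giddk, giddhd, giddk, giddpc
  Position 0: all 'g' => match
  Position 1: all 'i' => match
  Position 2: all 'd' => match
  Position 3: all 'd' => match
  Position 4: ('k', 'h', 'k', 'p') => mismatch, stop
LCP = "gidd" (length 4)

4


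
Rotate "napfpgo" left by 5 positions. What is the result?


Input: "napfpgo", rotate left by 5
First 5 characters: "napfp"
Remaining characters: "go"
Concatenate remaining + first: "go" + "napfp" = "gonapfp"

gonapfp


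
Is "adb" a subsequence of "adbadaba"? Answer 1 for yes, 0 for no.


Check if "adb" is a subsequence of "adbadaba"
Greedy scan:
  Position 0 ('a'): matches sub[0] = 'a'
  Position 1 ('d'): matches sub[1] = 'd'
  Position 2 ('b'): matches sub[2] = 'b'
  Position 3 ('a'): no match needed
  Position 4 ('d'): no match needed
  Position 5 ('a'): no match needed
  Position 6 ('b'): no match needed
  Position 7 ('a'): no match needed
All 3 characters matched => is a subsequence

1


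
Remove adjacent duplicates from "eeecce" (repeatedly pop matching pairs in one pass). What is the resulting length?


Input: eeecce
Stack-based adjacent duplicate removal:
  Read 'e': push. Stack: e
  Read 'e': matches stack top 'e' => pop. Stack: (empty)
  Read 'e': push. Stack: e
  Read 'c': push. Stack: ec
  Read 'c': matches stack top 'c' => pop. Stack: e
  Read 'e': matches stack top 'e' => pop. Stack: (empty)
Final stack: "" (length 0)

0


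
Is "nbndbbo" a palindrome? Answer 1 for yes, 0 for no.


Input: nbndbbo
Reversed: obbdnbn
  Compare pos 0 ('n') with pos 6 ('o'): MISMATCH
  Compare pos 1 ('b') with pos 5 ('b'): match
  Compare pos 2 ('n') with pos 4 ('b'): MISMATCH
Result: not a palindrome

0


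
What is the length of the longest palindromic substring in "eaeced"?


Input: "eaeced"
Checking substrings for palindromes:
  [0:3] "eae" (len 3) => palindrome
  [2:5] "ece" (len 3) => palindrome
Longest palindromic substring: "eae" with length 3

3


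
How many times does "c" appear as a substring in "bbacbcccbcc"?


Searching for "c" in "bbacbcccbcc"
Scanning each position:
  Position 0: "b" => no
  Position 1: "b" => no
  Position 2: "a" => no
  Position 3: "c" => MATCH
  Position 4: "b" => no
  Position 5: "c" => MATCH
  Position 6: "c" => MATCH
  Position 7: "c" => MATCH
  Position 8: "b" => no
  Position 9: "c" => MATCH
  Position 10: "c" => MATCH
Total occurrences: 6

6


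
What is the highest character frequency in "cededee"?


Input: cededee
Character counts:
  'c': 1
  'd': 2
  'e': 4
Maximum frequency: 4

4


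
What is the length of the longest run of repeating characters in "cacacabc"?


Input: "cacacabc"
Scanning for longest run:
  Position 1 ('a'): new char, reset run to 1
  Position 2 ('c'): new char, reset run to 1
  Position 3 ('a'): new char, reset run to 1
  Position 4 ('c'): new char, reset run to 1
  Position 5 ('a'): new char, reset run to 1
  Position 6 ('b'): new char, reset run to 1
  Position 7 ('c'): new char, reset run to 1
Longest run: 'c' with length 1

1


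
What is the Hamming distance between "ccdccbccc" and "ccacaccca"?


Comparing "ccdccbccc" and "ccacaccca" position by position:
  Position 0: 'c' vs 'c' => same
  Position 1: 'c' vs 'c' => same
  Position 2: 'd' vs 'a' => differ
  Position 3: 'c' vs 'c' => same
  Position 4: 'c' vs 'a' => differ
  Position 5: 'b' vs 'c' => differ
  Position 6: 'c' vs 'c' => same
  Position 7: 'c' vs 'c' => same
  Position 8: 'c' vs 'a' => differ
Total differences (Hamming distance): 4

4


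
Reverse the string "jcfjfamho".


Input: jcfjfamho
Reading characters right to left:
  Position 8: 'o'
  Position 7: 'h'
  Position 6: 'm'
  Position 5: 'a'
  Position 4: 'f'
  Position 3: 'j'
  Position 2: 'f'
  Position 1: 'c'
  Position 0: 'j'
Reversed: ohmafjfcj

ohmafjfcj


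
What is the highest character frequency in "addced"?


Input: addced
Character counts:
  'a': 1
  'c': 1
  'd': 3
  'e': 1
Maximum frequency: 3

3


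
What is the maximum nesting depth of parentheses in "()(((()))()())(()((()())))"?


Input: "()(((()))()())(()((()())))"
Tracking depth:
  Position 0 '(': depth becomes 1
  Position 1 ')': depth becomes 0
  Position 2 '(': depth becomes 1
  Position 3 '(': depth becomes 2
  Position 4 '(': depth becomes 3
  Position 5 '(': depth becomes 4
  Position 6 ')': depth becomes 3
  Position 7 ')': depth becomes 2
  Position 8 ')': depth becomes 1
  Position 9 '(': depth becomes 2
  Position 10 ')': depth becomes 1
  Position 11 '(': depth becomes 2
  Position 12 ')': depth becomes 1
  Position 13 ')': depth becomes 0
  Position 14 '(': depth becomes 1
  Position 15 '(': depth becomes 2
  Position 16 ')': depth becomes 1
  Position 17 '(': depth becomes 2
  Position 18 '(': depth becomes 3
  Position 19 '(': depth becomes 4
  Position 20 ')': depth becomes 3
  Position 21 '(': depth becomes 4
  Position 22 ')': depth becomes 3
  Position 23 ')': depth becomes 2
  Position 24 ')': depth becomes 1
  Position 25 ')': depth becomes 0
Maximum depth reached: 4

4
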